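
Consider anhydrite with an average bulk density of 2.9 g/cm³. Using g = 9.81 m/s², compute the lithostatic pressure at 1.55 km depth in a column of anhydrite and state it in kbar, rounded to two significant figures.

0.44 kbar

anhydrite: 2900 kg/m³ × 9.81 m/s² × 1550 m = 4.410×10^7 Pa = 0.4410 kbar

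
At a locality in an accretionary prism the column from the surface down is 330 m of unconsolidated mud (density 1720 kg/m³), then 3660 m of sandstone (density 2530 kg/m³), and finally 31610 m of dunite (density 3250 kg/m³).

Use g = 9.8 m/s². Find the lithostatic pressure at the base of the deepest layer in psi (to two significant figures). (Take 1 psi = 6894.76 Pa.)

unconsolidated mud: 1720 kg/m³ × 9.8 m/s² × 330 m = 5.562×10^6 Pa = 806.8 psi
sandstone: 2530 kg/m³ × 9.8 m/s² × 3660 m = 9.075×10^7 Pa = 13162 psi
dunite: 3250 kg/m³ × 9.8 m/s² × 31610 m = 1.007×10^9 Pa = 1.460×10^5 psi
Total = 806.8 + 13162 + 1.460×10^5 = 1.5999×10^5 psi

160000 psi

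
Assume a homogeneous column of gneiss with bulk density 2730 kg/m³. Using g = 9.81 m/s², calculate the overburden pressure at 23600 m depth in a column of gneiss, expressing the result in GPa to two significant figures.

0.63 GPa

gneiss: 2730 kg/m³ × 9.81 m/s² × 23600 m = 6.320×10^8 Pa = 0.6320 GPa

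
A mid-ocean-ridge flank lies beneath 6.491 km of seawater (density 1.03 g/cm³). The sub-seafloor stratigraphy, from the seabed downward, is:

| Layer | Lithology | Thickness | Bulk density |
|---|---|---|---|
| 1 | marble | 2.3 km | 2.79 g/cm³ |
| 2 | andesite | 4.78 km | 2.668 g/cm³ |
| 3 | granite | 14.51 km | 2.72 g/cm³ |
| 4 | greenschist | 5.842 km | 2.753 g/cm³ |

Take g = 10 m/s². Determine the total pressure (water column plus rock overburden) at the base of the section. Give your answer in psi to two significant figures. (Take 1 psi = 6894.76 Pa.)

120000 psi

seawater: 1030 kg/m³ × 10 m/s² × 6491 m = 6.686×10^7 Pa = 9697 psi
marble: 2790 kg/m³ × 10 m/s² × 2300 m = 6.417×10^7 Pa = 9307 psi
andesite: 2668 kg/m³ × 10 m/s² × 4780 m = 1.275×10^8 Pa = 18497 psi
granite: 2720 kg/m³ × 10 m/s² × 14510 m = 3.947×10^8 Pa = 57242 psi
greenschist: 2753 kg/m³ × 10 m/s² × 5842 m = 1.608×10^8 Pa = 23326 psi
Total = 9697 + 9307 + 18497 + 57242 + 23326 = 1.1807×10^5 psi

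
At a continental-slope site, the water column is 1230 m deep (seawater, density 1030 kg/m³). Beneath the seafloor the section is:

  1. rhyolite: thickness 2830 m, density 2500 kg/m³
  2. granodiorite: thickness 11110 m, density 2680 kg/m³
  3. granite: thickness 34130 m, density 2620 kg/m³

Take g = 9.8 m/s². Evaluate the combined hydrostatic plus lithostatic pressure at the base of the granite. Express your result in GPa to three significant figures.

seawater: 1030 kg/m³ × 9.8 m/s² × 1230 m = 1.242×10^7 Pa = 0.01242 GPa
rhyolite: 2500 kg/m³ × 9.8 m/s² × 2830 m = 6.934×10^7 Pa = 0.06933 GPa
granodiorite: 2680 kg/m³ × 9.8 m/s² × 11110 m = 2.918×10^8 Pa = 0.2918 GPa
granite: 2620 kg/m³ × 9.8 m/s² × 34130 m = 8.763×10^8 Pa = 0.8763 GPa
Total = 0.01242 + 0.06933 + 0.2918 + 0.8763 = 1.2499 GPa

1.25 GPa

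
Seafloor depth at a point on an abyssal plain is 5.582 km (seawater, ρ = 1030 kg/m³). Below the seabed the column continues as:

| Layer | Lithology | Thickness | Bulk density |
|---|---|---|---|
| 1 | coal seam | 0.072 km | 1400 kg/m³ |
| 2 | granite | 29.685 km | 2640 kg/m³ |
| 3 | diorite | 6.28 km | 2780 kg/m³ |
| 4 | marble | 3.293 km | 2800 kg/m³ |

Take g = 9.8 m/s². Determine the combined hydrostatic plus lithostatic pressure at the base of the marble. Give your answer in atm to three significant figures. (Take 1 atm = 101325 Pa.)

seawater: 1030 kg/m³ × 9.8 m/s² × 5582 m = 5.634×10^7 Pa = 556.1 atm
coal seam: 1400 kg/m³ × 9.8 m/s² × 72 m = 9.878×10^5 Pa = 9.749 atm
granite: 2640 kg/m³ × 9.8 m/s² × 29685 m = 7.680×10^8 Pa = 7580 atm
diorite: 2780 kg/m³ × 9.8 m/s² × 6280 m = 1.711×10^8 Pa = 1689 atm
marble: 2800 kg/m³ × 9.8 m/s² × 3293 m = 9.036×10^7 Pa = 891.8 atm
Total = 556.1 + 9.749 + 7580 + 1689 + 891.8 = 10726 atm

10700 atm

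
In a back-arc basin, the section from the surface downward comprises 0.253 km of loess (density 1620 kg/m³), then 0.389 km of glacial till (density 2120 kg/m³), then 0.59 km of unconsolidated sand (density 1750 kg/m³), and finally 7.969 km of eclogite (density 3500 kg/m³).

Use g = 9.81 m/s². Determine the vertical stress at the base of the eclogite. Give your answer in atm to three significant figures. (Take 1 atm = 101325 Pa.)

2920 atm

loess: 1620 kg/m³ × 9.81 m/s² × 253 m = 4.021×10^6 Pa = 39.68 atm
glacial till: 2120 kg/m³ × 9.81 m/s² × 389 m = 8.090×10^6 Pa = 79.84 atm
unconsolidated sand: 1750 kg/m³ × 9.81 m/s² × 590 m = 1.013×10^7 Pa = 99.96 atm
eclogite: 3500 kg/m³ × 9.81 m/s² × 7969 m = 2.736×10^8 Pa = 2700 atm
Total = 39.68 + 79.84 + 99.96 + 2700 = 2919.9 atm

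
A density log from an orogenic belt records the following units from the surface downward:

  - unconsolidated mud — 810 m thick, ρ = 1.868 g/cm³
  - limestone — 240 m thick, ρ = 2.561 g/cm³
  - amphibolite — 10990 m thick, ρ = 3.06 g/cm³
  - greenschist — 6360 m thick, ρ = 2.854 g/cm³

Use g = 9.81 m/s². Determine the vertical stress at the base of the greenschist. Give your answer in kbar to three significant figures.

unconsolidated mud: 1868 kg/m³ × 9.81 m/s² × 810 m = 1.484×10^7 Pa = 0.1484 kbar
limestone: 2561 kg/m³ × 9.81 m/s² × 240 m = 6.030×10^6 Pa = 0.06030 kbar
amphibolite: 3060 kg/m³ × 9.81 m/s² × 10990 m = 3.299×10^8 Pa = 3.299 kbar
greenschist: 2854 kg/m³ × 9.81 m/s² × 6360 m = 1.781×10^8 Pa = 1.781 kbar
Total = 0.1484 + 0.06030 + 3.299 + 1.781 = 5.2884 kbar

5.29 kbar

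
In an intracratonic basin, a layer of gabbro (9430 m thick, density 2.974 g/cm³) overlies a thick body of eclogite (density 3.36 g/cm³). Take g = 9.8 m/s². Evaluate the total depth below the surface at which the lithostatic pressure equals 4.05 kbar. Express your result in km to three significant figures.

Pressure at base of upper layers: 2974×9.8×9430 = 2.748×10^8 Pa = 2.748 kbar
Remaining pressure to be supplied by eclogite: 4.050×10^8 − 2.748×10^8 = 1.302×10^8 Pa
Additional depth in eclogite = 1.302×10^8 Pa / (3360 kg/m³ × 9.8 m/s²) = 3952.9 m
Total depth = 9430 m + 3952.9 m = 13383 m
= 13.383 km

13.4 km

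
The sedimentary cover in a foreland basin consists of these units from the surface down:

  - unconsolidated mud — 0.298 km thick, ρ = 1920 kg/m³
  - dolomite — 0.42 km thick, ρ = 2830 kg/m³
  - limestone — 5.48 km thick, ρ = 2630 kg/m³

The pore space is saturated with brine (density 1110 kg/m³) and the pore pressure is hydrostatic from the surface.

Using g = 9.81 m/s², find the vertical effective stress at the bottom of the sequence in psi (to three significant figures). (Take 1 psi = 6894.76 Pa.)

13200 psi

Overburden (lithostatic) stress σ_v:
unconsolidated mud: 1920 kg/m³ × 9.81 m/s² × 298 m = 5.613×10^6 Pa = 5.613 MPa
dolomite: 2830 kg/m³ × 9.81 m/s² × 420 m = 1.166×10^7 Pa = 11.66 MPa
limestone: 2630 kg/m³ × 9.81 m/s² × 5480 m = 1.414×10^8 Pa = 141.4 MPa
Total = 5.613 + 11.66 + 141.4 = 158.66 MPa
Pore pressure P_p = 1110 kg/m³ × 9.81 m/s² × 6198 m = 6.749×10^7 Pa = 67.49 MPa
Effective stress σ' = σ_v − P_p = 158.7 − 67.49 = 91.168 MPa = 13223 psi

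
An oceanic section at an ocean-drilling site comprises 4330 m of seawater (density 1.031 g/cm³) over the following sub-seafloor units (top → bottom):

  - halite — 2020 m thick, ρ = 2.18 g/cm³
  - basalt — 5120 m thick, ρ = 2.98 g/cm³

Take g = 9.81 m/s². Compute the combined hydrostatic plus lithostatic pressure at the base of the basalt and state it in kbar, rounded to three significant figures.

seawater: 1031 kg/m³ × 9.81 m/s² × 4330 m = 4.379×10^7 Pa = 0.4379 kbar
halite: 2180 kg/m³ × 9.81 m/s² × 2020 m = 4.320×10^7 Pa = 0.4320 kbar
basalt: 2980 kg/m³ × 9.81 m/s² × 5120 m = 1.497×10^8 Pa = 1.497 kbar
Total = 0.4379 + 0.4320 + 1.497 = 2.3667 kbar

2.37 kbar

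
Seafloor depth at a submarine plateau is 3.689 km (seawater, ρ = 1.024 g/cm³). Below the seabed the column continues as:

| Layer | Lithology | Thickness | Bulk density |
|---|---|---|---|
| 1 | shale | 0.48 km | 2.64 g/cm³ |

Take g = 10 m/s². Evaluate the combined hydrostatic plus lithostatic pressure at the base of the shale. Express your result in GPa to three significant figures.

seawater: 1024 kg/m³ × 10 m/s² × 3689 m = 3.778×10^7 Pa = 0.03778 GPa
shale: 2640 kg/m³ × 10 m/s² × 480 m = 1.267×10^7 Pa = 0.01267 GPa
Total = 0.03778 + 0.01267 = 0.050447 GPa

0.0504 GPa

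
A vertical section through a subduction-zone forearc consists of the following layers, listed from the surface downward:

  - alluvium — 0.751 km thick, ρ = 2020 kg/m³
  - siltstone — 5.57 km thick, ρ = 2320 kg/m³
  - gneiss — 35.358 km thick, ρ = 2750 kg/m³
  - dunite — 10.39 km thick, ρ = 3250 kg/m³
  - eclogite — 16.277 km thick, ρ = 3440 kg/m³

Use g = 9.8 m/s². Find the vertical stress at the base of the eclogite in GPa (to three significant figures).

1.97 GPa

alluvium: 2020 kg/m³ × 9.8 m/s² × 751 m = 1.487×10^7 Pa = 0.01487 GPa
siltstone: 2320 kg/m³ × 9.8 m/s² × 5570 m = 1.266×10^8 Pa = 0.1266 GPa
gneiss: 2750 kg/m³ × 9.8 m/s² × 35358 m = 9.529×10^8 Pa = 0.9529 GPa
dunite: 3250 kg/m³ × 9.8 m/s² × 10390 m = 3.309×10^8 Pa = 0.3309 GPa
eclogite: 3440 kg/m³ × 9.8 m/s² × 16277 m = 5.487×10^8 Pa = 0.5487 GPa
Total = 0.01487 + 0.1266 + 0.9529 + 0.3309 + 0.5487 = 1.9741 GPa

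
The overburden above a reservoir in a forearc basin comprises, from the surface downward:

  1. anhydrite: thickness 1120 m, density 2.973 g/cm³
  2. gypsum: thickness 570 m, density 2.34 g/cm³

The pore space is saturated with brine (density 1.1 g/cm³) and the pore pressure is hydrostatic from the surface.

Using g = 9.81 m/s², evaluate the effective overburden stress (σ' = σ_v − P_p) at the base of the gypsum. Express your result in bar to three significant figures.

Overburden (lithostatic) stress σ_v:
anhydrite: 2973 kg/m³ × 9.81 m/s² × 1120 m = 3.266×10^7 Pa = 32.66 MPa
gypsum: 2340 kg/m³ × 9.81 m/s² × 570 m = 1.308×10^7 Pa = 13.08 MPa
Total = 32.66 + 13.08 = 45.750 MPa
Pore pressure P_p = 1100 kg/m³ × 9.81 m/s² × 1690 m = 1.824×10^7 Pa = 18.24 MPa
Effective stress σ' = σ_v − P_p = 45.75 − 18.24 = 27.513 MPa = 275.13 bar

275 bar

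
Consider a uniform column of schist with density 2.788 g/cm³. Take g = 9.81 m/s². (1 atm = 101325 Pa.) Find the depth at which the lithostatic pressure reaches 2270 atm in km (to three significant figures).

8.41 km

h = P/(ρg) = 2270 atm / (2788 kg/m³ × 9.81 m/s²) = 2.300×10^8 Pa / 27350 Pa/m = 8409.7 m
= 8.4097 km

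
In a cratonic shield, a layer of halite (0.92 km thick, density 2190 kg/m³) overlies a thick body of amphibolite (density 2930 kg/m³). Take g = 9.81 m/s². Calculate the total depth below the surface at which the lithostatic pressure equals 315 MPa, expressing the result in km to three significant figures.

11.2 km

Pressure at base of upper layers: 2190×9.81×920 = 1.977×10^7 Pa = 19.77 MPa
Remaining pressure to be supplied by amphibolite: 3.150×10^8 − 1.977×10^7 = 2.952×10^8 Pa
Additional depth in amphibolite = 2.952×10^8 Pa / (2930 kg/m³ × 9.81 m/s²) = 10271 m
Total depth = 920 m + 10271 m = 11191 m
= 11.191 km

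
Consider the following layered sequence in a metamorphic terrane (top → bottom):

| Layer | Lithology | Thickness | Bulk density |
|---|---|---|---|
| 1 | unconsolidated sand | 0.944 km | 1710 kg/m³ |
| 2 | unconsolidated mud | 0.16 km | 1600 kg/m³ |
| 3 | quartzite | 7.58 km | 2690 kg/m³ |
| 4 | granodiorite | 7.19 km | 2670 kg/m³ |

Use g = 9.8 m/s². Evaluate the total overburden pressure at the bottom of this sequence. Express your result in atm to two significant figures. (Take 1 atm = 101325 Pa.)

4000 atm

unconsolidated sand: 1710 kg/m³ × 9.8 m/s² × 944 m = 1.582×10^7 Pa = 156.1 atm
unconsolidated mud: 1600 kg/m³ × 9.8 m/s² × 160 m = 2.509×10^6 Pa = 24.76 atm
quartzite: 2690 kg/m³ × 9.8 m/s² × 7580 m = 1.998×10^8 Pa = 1972 atm
granodiorite: 2670 kg/m³ × 9.8 m/s² × 7190 m = 1.881×10^8 Pa = 1857 atm
Total = 156.1 + 24.76 + 1972 + 1857 = 4009.7 atm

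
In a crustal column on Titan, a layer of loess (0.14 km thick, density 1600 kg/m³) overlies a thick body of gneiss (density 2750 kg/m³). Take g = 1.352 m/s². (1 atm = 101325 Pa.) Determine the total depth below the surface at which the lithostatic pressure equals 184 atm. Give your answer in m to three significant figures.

5070 m

Pressure at base of upper layers: 1600×1.352×140 = 3.028×10^5 Pa = 2.989 atm
Remaining pressure to be supplied by gneiss: 1.864×10^7 − 3.028×10^5 = 1.834×10^7 Pa
Additional depth in gneiss = 1.834×10^7 Pa / (2750 kg/m³ × 1.352 m/s²) = 4933.0 m
Total depth = 140 m + 4933.0 m = 5073.0 m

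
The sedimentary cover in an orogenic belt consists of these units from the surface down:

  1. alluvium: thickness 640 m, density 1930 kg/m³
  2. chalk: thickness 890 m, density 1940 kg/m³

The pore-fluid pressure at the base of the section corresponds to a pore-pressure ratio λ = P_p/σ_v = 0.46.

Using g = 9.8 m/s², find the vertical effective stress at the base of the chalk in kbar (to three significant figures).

0.157 kbar

Overburden (lithostatic) stress σ_v:
alluvium: 1930 kg/m³ × 9.8 m/s² × 640 m = 1.210×10^7 Pa = 12.10 MPa
chalk: 1940 kg/m³ × 9.8 m/s² × 890 m = 1.692×10^7 Pa = 16.92 MPa
Total = 12.10 + 16.92 = 29.026 MPa
Pore pressure P_p = λ·σ_v = 0.46 × 29.03 MPa = 13.35 MPa
Effective stress σ' = σ_v − P_p = 29.03 − 13.35 = 15.674 MPa = 0.15674 kbar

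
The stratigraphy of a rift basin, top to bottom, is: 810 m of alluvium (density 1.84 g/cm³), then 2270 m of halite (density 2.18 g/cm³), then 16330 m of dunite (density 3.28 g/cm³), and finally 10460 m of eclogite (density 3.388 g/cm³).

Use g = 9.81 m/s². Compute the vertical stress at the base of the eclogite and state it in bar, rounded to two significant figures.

9400 bar

alluvium: 1840 kg/m³ × 9.81 m/s² × 810 m = 1.462×10^7 Pa = 146.2 bar
halite: 2180 kg/m³ × 9.81 m/s² × 2270 m = 4.855×10^7 Pa = 485.5 bar
dunite: 3280 kg/m³ × 9.81 m/s² × 16330 m = 5.254×10^8 Pa = 5254 bar
eclogite: 3388 kg/m³ × 9.81 m/s² × 10460 m = 3.477×10^8 Pa = 3477 bar
Total = 146.2 + 485.5 + 5254 + 3477 = 9362.7 bar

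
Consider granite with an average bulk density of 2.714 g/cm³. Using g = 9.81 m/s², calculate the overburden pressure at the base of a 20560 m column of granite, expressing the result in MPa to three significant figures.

547 MPa

granite: 2714 kg/m³ × 9.81 m/s² × 20560 m = 5.474×10^8 Pa = 547.4 MPa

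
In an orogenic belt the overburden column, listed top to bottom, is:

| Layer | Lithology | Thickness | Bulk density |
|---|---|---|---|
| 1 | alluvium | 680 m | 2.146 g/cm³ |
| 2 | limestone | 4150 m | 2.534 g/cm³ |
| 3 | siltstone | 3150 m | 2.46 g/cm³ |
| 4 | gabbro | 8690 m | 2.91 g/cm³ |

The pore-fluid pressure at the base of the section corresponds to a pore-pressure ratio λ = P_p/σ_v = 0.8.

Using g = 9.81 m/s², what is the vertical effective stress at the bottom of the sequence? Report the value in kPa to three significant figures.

88300 kPa

Overburden (lithostatic) stress σ_v:
alluvium: 2146 kg/m³ × 9.81 m/s² × 680 m = 1.432×10^7 Pa = 14.32 MPa
limestone: 2534 kg/m³ × 9.81 m/s² × 4150 m = 1.032×10^8 Pa = 103.2 MPa
siltstone: 2460 kg/m³ × 9.81 m/s² × 3150 m = 7.602×10^7 Pa = 76.02 MPa
gabbro: 2910 kg/m³ × 9.81 m/s² × 8690 m = 2.481×10^8 Pa = 248.1 MPa
Total = 14.32 + 103.2 + 76.02 + 248.1 = 441.57 MPa
Pore pressure P_p = λ·σ_v = 0.8 × 441.6 MPa = 353.3 MPa
Effective stress σ' = σ_v − P_p = 441.6 − 353.3 = 88.314 MPa = 88314 kPa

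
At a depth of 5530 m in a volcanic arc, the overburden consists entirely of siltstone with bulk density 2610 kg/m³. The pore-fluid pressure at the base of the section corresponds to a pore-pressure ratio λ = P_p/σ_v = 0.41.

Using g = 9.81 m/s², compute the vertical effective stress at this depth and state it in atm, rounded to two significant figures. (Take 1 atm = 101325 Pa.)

Overburden (lithostatic) stress σ_v:
siltstone: 2610 kg/m³ × 9.81 m/s² × 5530 m = 1.416×10^8 Pa = 141.6 MPa
Pore pressure P_p = λ·σ_v = 0.41 × 141.6 MPa = 58.05 MPa
Effective stress σ' = σ_v − P_p = 141.6 − 58.05 = 83.538 MPa = 824.46 atm

820 atm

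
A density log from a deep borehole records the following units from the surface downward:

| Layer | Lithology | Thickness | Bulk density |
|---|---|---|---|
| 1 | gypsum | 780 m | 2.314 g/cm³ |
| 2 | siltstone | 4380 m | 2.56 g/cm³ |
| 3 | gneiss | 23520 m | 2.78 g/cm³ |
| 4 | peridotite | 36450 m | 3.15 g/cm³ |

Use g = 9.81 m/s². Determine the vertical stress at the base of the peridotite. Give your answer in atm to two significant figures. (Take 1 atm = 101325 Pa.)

gypsum: 2314 kg/m³ × 9.81 m/s² × 780 m = 1.771×10^7 Pa = 174.7 atm
siltstone: 2560 kg/m³ × 9.81 m/s² × 4380 m = 1.100×10^8 Pa = 1086 atm
gneiss: 2780 kg/m³ × 9.81 m/s² × 23520 m = 6.414×10^8 Pa = 6330 atm
peridotite: 3150 kg/m³ × 9.81 m/s² × 36450 m = 1.126×10^9 Pa = 11116 atm
Total = 174.7 + 1086 + 6330 + 11116 = 18707 atm

19000 atm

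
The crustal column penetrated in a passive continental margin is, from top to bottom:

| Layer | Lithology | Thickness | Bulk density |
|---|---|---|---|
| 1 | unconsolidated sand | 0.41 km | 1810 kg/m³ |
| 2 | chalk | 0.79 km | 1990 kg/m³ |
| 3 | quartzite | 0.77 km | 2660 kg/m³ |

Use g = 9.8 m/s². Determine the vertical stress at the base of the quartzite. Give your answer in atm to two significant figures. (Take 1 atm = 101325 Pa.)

420 atm

unconsolidated sand: 1810 kg/m³ × 9.8 m/s² × 410 m = 7.273×10^6 Pa = 71.77 atm
chalk: 1990 kg/m³ × 9.8 m/s² × 790 m = 1.541×10^7 Pa = 152.1 atm
quartzite: 2660 kg/m³ × 9.8 m/s² × 770 m = 2.007×10^7 Pa = 198.1 atm
Total = 71.77 + 152.1 + 198.1 = 421.92 atm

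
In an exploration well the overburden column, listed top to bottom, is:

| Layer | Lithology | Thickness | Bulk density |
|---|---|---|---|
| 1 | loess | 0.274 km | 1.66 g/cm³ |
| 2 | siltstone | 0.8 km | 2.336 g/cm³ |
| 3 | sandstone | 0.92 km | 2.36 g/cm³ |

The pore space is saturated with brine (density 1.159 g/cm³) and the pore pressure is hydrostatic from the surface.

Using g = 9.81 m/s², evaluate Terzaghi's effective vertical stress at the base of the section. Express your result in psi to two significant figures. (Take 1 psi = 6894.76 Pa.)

Overburden (lithostatic) stress σ_v:
loess: 1660 kg/m³ × 9.81 m/s² × 274 m = 4.462×10^6 Pa = 4.462 MPa
siltstone: 2336 kg/m³ × 9.81 m/s² × 800 m = 1.833×10^7 Pa = 18.33 MPa
sandstone: 2360 kg/m³ × 9.81 m/s² × 920 m = 2.130×10^7 Pa = 21.30 MPa
Total = 4.462 + 18.33 + 21.30 = 44.094 MPa
Pore pressure P_p = 1159 kg/m³ × 9.81 m/s² × 1994 m = 2.267×10^7 Pa = 22.67 MPa
Effective stress σ' = σ_v − P_p = 44.09 − 22.67 = 21.423 MPa = 3107.1 psi

3100 psi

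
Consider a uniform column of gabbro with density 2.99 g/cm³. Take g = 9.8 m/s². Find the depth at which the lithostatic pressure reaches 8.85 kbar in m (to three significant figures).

h = P/(ρg) = 8.85 kbar / (2990 kg/m³ × 9.8 m/s²) = 8.850×10^8 Pa / 29302 Pa/m = 30203 m

30200 m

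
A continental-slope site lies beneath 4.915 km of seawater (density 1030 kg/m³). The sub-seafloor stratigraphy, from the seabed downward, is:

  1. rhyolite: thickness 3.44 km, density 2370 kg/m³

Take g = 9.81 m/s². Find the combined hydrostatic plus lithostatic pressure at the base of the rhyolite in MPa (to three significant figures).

seawater: 1030 kg/m³ × 9.81 m/s² × 4915 m = 4.966×10^7 Pa = 49.66 MPa
rhyolite: 2370 kg/m³ × 9.81 m/s² × 3440 m = 7.998×10^7 Pa = 79.98 MPa
Total = 49.66 + 79.98 = 129.64 MPa

130 MPa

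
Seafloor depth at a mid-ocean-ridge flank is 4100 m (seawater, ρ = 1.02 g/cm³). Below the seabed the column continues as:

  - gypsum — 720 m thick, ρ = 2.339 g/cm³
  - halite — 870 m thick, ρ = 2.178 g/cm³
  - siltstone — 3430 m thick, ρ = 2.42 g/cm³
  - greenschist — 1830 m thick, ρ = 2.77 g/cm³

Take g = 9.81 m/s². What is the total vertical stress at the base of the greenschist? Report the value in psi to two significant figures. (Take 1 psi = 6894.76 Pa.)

seawater: 1020 kg/m³ × 9.81 m/s² × 4100 m = 4.103×10^7 Pa = 5950 psi
gypsum: 2339 kg/m³ × 9.81 m/s² × 720 m = 1.652×10^7 Pa = 2396 psi
halite: 2178 kg/m³ × 9.81 m/s² × 870 m = 1.859×10^7 Pa = 2696 psi
siltstone: 2420 kg/m³ × 9.81 m/s² × 3430 m = 8.143×10^7 Pa = 11810 psi
greenschist: 2770 kg/m³ × 9.81 m/s² × 1830 m = 4.973×10^7 Pa = 7212 psi
Total = 5950 + 2396 + 2696 + 11810 + 7212 = 30065 psi

30000 psi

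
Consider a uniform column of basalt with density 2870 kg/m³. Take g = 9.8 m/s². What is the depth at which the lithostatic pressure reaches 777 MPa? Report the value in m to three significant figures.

27600 m

h = P/(ρg) = 777 MPa / (2870 kg/m³ × 9.8 m/s²) = 7.770×10^8 Pa / 28126 Pa/m = 27626 m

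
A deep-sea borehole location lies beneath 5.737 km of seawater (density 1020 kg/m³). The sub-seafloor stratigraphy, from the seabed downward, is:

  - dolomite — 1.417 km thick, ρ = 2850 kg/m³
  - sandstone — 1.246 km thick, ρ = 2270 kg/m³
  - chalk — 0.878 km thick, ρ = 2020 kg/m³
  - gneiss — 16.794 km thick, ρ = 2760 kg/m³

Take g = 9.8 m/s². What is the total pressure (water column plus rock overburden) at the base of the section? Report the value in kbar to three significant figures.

seawater: 1020 kg/m³ × 9.8 m/s² × 5737 m = 5.735×10^7 Pa = 0.5735 kbar
dolomite: 2850 kg/m³ × 9.8 m/s² × 1417 m = 3.958×10^7 Pa = 0.3958 kbar
sandstone: 2270 kg/m³ × 9.8 m/s² × 1246 m = 2.772×10^7 Pa = 0.2772 kbar
chalk: 2020 kg/m³ × 9.8 m/s² × 878 m = 1.738×10^7 Pa = 0.1738 kbar
gneiss: 2760 kg/m³ × 9.8 m/s² × 16794 m = 4.542×10^8 Pa = 4.542 kbar
Total = 0.5735 + 0.3958 + 0.2772 + 0.1738 + 4.542 = 5.9627 kbar

5.96 kbar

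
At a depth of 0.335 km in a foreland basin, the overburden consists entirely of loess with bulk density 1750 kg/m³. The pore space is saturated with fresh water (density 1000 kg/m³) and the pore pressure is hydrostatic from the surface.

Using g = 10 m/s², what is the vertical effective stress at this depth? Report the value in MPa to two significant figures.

2.5 MPa

Overburden (lithostatic) stress σ_v:
loess: 1750 kg/m³ × 10 m/s² × 335 m = 5.862×10^6 Pa = 5.862 MPa
Pore pressure P_p = 1000 kg/m³ × 10 m/s² × 335 m = 3.350×10^6 Pa = 3.350 MPa
Effective stress σ' = σ_v − P_p = 5.862 − 3.350 = 2.5125 MPa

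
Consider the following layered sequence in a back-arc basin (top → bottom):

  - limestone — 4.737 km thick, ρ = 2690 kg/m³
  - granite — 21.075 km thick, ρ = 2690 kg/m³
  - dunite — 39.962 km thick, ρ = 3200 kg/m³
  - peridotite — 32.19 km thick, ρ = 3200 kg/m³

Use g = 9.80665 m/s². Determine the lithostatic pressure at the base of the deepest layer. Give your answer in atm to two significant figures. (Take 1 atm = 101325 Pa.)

29000 atm

limestone: 2690 kg/m³ × 9.80665 m/s² × 4737 m = 1.250×10^8 Pa = 1233 atm
granite: 2690 kg/m³ × 9.80665 m/s² × 21075 m = 5.560×10^8 Pa = 5487 atm
dunite: 3200 kg/m³ × 9.80665 m/s² × 39962 m = 1.254×10^9 Pa = 12377 atm
peridotite: 3200 kg/m³ × 9.80665 m/s² × 32190 m = 1.010×10^9 Pa = 9970 atm
Total = 1233 + 5487 + 12377 + 9970 = 29066 atm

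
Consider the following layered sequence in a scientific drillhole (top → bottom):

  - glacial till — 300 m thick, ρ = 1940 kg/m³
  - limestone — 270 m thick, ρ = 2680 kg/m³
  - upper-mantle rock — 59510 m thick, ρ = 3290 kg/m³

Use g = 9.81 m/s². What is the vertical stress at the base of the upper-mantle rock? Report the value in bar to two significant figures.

19000 bar

glacial till: 1940 kg/m³ × 9.81 m/s² × 300 m = 5.709×10^6 Pa = 57.09 bar
limestone: 2680 kg/m³ × 9.81 m/s² × 270 m = 7.099×10^6 Pa = 70.99 bar
upper-mantle rock: 3290 kg/m³ × 9.81 m/s² × 59510 m = 1.921×10^9 Pa = 19207 bar
Total = 57.09 + 70.99 + 19207 = 19335 bar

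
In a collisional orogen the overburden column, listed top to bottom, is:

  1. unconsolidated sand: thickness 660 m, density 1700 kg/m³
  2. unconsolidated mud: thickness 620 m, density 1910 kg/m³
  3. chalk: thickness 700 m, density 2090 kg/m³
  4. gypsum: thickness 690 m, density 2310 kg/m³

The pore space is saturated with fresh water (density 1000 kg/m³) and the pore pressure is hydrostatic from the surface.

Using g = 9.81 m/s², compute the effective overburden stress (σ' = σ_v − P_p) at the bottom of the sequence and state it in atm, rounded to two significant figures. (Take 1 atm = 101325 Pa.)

260 atm

Overburden (lithostatic) stress σ_v:
unconsolidated sand: 1700 kg/m³ × 9.81 m/s² × 660 m = 1.101×10^7 Pa = 11.01 MPa
unconsolidated mud: 1910 kg/m³ × 9.81 m/s² × 620 m = 1.162×10^7 Pa = 11.62 MPa
chalk: 2090 kg/m³ × 9.81 m/s² × 700 m = 1.435×10^7 Pa = 14.35 MPa
gypsum: 2310 kg/m³ × 9.81 m/s² × 690 m = 1.564×10^7 Pa = 15.64 MPa
Total = 11.01 + 11.62 + 14.35 + 15.64 = 52.612 MPa
Pore pressure P_p = 1000 kg/m³ × 9.81 m/s² × 2670 m = 2.619×10^7 Pa = 26.19 MPa
Effective stress σ' = σ_v − P_p = 52.61 − 26.19 = 26.419 MPa = 260.74 atm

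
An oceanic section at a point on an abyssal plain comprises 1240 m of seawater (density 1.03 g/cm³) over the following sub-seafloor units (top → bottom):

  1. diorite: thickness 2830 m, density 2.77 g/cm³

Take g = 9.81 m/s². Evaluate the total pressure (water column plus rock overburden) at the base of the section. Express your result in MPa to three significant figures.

89.4 MPa

seawater: 1030 kg/m³ × 9.81 m/s² × 1240 m = 1.253×10^7 Pa = 12.53 MPa
diorite: 2770 kg/m³ × 9.81 m/s² × 2830 m = 7.690×10^7 Pa = 76.90 MPa
Total = 12.53 + 76.90 = 89.431 MPa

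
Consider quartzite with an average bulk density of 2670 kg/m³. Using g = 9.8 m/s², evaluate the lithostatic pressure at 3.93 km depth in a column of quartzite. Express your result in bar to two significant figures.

1000 bar

quartzite: 2670 kg/m³ × 9.8 m/s² × 3930 m = 1.028×10^8 Pa = 1028 bar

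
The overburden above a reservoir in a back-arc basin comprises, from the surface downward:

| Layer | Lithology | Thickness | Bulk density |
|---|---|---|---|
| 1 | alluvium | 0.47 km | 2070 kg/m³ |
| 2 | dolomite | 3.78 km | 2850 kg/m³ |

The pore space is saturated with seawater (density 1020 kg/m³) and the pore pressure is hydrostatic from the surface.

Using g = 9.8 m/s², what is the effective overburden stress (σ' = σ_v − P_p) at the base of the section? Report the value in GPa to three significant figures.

0.0726 GPa

Overburden (lithostatic) stress σ_v:
alluvium: 2070 kg/m³ × 9.8 m/s² × 470 m = 9.534×10^6 Pa = 9.534 MPa
dolomite: 2850 kg/m³ × 9.8 m/s² × 3780 m = 1.056×10^8 Pa = 105.6 MPa
Total = 9.534 + 105.6 = 115.11 MPa
Pore pressure P_p = 1020 kg/m³ × 9.8 m/s² × 4250 m = 4.248×10^7 Pa = 42.48 MPa
Effective stress σ' = σ_v − P_p = 115.1 − 42.48 = 72.627 MPa = 0.072627 GPa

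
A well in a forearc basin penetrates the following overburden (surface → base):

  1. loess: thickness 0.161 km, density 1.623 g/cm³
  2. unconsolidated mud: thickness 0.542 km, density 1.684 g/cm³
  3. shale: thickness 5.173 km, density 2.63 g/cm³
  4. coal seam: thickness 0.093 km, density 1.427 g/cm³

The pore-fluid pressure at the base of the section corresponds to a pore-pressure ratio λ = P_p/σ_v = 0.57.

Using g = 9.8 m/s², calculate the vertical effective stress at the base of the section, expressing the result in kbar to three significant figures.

0.628 kbar

Overburden (lithostatic) stress σ_v:
loess: 1623 kg/m³ × 9.8 m/s² × 161 m = 2.561×10^6 Pa = 2.561 MPa
unconsolidated mud: 1684 kg/m³ × 9.8 m/s² × 542 m = 8.945×10^6 Pa = 8.945 MPa
shale: 2630 kg/m³ × 9.8 m/s² × 5173 m = 1.333×10^8 Pa = 133.3 MPa
coal seam: 1427 kg/m³ × 9.8 m/s² × 93 m = 1.301×10^6 Pa = 1.301 MPa
Total = 2.561 + 8.945 + 133.3 + 1.301 = 146.13 MPa
Pore pressure P_p = λ·σ_v = 0.57 × 146.1 MPa = 83.30 MPa
Effective stress σ' = σ_v − P_p = 146.1 − 83.30 = 62.838 MPa = 0.62838 kbar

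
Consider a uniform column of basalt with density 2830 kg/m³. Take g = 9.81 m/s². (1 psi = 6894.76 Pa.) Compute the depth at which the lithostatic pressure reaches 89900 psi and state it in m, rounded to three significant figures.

h = P/(ρg) = 89900 psi / (2830 kg/m³ × 9.81 m/s²) = 6.198×10^8 Pa / 27762 Pa/m = 22327 m

22300 m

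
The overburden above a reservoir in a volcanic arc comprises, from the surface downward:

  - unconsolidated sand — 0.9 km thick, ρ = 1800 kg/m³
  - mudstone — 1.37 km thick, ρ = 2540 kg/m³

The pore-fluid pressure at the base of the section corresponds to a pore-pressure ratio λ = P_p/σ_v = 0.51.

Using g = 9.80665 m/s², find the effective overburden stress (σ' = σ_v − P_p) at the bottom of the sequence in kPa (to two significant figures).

25000 kPa

Overburden (lithostatic) stress σ_v:
unconsolidated sand: 1800 kg/m³ × 9.80665 m/s² × 900 m = 1.589×10^7 Pa = 15.89 MPa
mudstone: 2540 kg/m³ × 9.80665 m/s² × 1370 m = 3.413×10^7 Pa = 34.13 MPa
Total = 15.89 + 34.13 = 50.012 MPa
Pore pressure P_p = λ·σ_v = 0.51 × 50.01 MPa = 25.51 MPa
Effective stress σ' = σ_v − P_p = 50.01 − 25.51 = 24.506 MPa = 24506 kPa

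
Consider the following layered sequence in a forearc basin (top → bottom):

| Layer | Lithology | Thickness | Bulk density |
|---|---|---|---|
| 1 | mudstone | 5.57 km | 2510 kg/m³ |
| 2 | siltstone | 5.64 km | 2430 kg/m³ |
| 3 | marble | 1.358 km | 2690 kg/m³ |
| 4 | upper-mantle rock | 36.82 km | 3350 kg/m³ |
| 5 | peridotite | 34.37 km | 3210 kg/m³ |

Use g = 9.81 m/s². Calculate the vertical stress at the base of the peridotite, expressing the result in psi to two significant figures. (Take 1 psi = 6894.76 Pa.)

mudstone: 2510 kg/m³ × 9.81 m/s² × 5570 m = 1.372×10^8 Pa = 19892 psi
siltstone: 2430 kg/m³ × 9.81 m/s² × 5640 m = 1.344×10^8 Pa = 19500 psi
marble: 2690 kg/m³ × 9.81 m/s² × 1358 m = 3.584×10^7 Pa = 5198 psi
upper-mantle rock: 3350 kg/m³ × 9.81 m/s² × 36820 m = 1.210×10^9 Pa = 1.755×10^5 psi
peridotite: 3210 kg/m³ × 9.81 m/s² × 34370 m = 1.082×10^9 Pa = 1.570×10^5 psi
Total = 19892 + 19500 + 5198 + 1.755×10^5 + 1.570×10^5 = 3.7707×10^5 psi

380000 psi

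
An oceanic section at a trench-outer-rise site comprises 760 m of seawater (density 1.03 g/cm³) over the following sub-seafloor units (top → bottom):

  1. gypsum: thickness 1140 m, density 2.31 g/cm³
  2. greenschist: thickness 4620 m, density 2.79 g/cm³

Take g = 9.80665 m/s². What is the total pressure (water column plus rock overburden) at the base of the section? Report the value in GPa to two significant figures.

0.16 GPa

seawater: 1030 kg/m³ × 9.80665 m/s² × 760 m = 7.677×10^6 Pa = 7.677×10^-3 GPa
gypsum: 2310 kg/m³ × 9.80665 m/s² × 1140 m = 2.582×10^7 Pa = 0.02582 GPa
greenschist: 2790 kg/m³ × 9.80665 m/s² × 4620 m = 1.264×10^8 Pa = 0.1264 GPa
Total = 7.677×10^-3 + 0.02582 + 0.1264 = 0.15991 GPa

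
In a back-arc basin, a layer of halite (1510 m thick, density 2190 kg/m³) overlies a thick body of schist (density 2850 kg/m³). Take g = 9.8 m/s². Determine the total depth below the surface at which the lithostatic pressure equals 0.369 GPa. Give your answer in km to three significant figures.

13.6 km

Pressure at base of upper layers: 2190×9.8×1510 = 3.241×10^7 Pa = 0.03241 GPa
Remaining pressure to be supplied by schist: 3.690×10^8 − 3.241×10^7 = 3.366×10^8 Pa
Additional depth in schist = 3.366×10^8 Pa / (2850 kg/m³ × 9.8 m/s²) = 12051 m
Total depth = 1510 m + 12051 m = 13561 m
= 13.561 km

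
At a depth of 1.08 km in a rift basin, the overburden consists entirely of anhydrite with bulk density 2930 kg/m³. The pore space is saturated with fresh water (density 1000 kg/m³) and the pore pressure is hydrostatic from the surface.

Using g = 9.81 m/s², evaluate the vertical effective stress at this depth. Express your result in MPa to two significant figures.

Overburden (lithostatic) stress σ_v:
anhydrite: 2930 kg/m³ × 9.81 m/s² × 1080 m = 3.104×10^7 Pa = 31.04 MPa
Pore pressure P_p = 1000 kg/m³ × 9.81 m/s² × 1080 m = 1.059×10^7 Pa = 10.59 MPa
Effective stress σ' = σ_v − P_p = 31.04 − 10.59 = 20.448 MPa

20 MPa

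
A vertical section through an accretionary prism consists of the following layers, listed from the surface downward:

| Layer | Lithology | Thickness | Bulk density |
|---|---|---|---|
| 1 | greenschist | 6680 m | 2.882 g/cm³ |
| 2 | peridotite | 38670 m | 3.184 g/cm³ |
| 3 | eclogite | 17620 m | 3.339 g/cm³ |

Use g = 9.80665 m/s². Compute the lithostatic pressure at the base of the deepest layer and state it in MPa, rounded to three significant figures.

greenschist: 2882 kg/m³ × 9.80665 m/s² × 6680 m = 1.888×10^8 Pa = 188.8 MPa
peridotite: 3184 kg/m³ × 9.80665 m/s² × 38670 m = 1.207×10^9 Pa = 1207 MPa
eclogite: 3339 kg/m³ × 9.80665 m/s² × 17620 m = 5.770×10^8 Pa = 577.0 MPa
Total = 188.8 + 1207 + 577.0 = 1973.2 MPa

1970 MPa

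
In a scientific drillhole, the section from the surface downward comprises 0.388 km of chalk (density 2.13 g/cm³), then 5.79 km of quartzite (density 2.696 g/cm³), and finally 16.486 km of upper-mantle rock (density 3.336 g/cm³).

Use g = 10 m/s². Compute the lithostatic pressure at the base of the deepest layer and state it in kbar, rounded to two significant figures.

7.1 kbar

chalk: 2130 kg/m³ × 10 m/s² × 388 m = 8.264×10^6 Pa = 0.08264 kbar
quartzite: 2696 kg/m³ × 10 m/s² × 5790 m = 1.561×10^8 Pa = 1.561 kbar
upper-mantle rock: 3336 kg/m³ × 10 m/s² × 16486 m = 5.500×10^8 Pa = 5.500 kbar
Total = 0.08264 + 1.561 + 5.500 = 7.1434 kbar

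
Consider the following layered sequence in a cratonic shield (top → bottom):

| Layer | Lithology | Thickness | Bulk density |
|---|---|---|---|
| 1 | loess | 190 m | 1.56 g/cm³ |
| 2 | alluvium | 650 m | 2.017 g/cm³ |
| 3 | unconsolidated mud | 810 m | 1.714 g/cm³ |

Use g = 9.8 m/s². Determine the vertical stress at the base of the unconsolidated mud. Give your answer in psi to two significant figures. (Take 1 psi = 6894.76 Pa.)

4300 psi

loess: 1560 kg/m³ × 9.8 m/s² × 190 m = 2.905×10^6 Pa = 421.3 psi
alluvium: 2017 kg/m³ × 9.8 m/s² × 650 m = 1.285×10^7 Pa = 1863 psi
unconsolidated mud: 1714 kg/m³ × 9.8 m/s² × 810 m = 1.361×10^7 Pa = 1973 psi
Total = 421.3 + 1863 + 1973 = 4258.1 psi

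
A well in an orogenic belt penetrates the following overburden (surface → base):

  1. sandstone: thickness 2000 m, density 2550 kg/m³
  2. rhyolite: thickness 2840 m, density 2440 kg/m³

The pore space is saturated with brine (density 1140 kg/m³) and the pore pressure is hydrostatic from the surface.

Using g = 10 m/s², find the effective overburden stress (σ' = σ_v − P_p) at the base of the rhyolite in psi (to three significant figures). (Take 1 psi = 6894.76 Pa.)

9440 psi

Overburden (lithostatic) stress σ_v:
sandstone: 2550 kg/m³ × 10 m/s² × 2000 m = 5.100×10^7 Pa = 51.00 MPa
rhyolite: 2440 kg/m³ × 10 m/s² × 2840 m = 6.930×10^7 Pa = 69.30 MPa
Total = 51.00 + 69.30 = 120.30 MPa
Pore pressure P_p = 1140 kg/m³ × 10 m/s² × 4840 m = 5.518×10^7 Pa = 55.18 MPa
Effective stress σ' = σ_v − P_p = 120.3 − 55.18 = 65.120 MPa = 9444.9 psi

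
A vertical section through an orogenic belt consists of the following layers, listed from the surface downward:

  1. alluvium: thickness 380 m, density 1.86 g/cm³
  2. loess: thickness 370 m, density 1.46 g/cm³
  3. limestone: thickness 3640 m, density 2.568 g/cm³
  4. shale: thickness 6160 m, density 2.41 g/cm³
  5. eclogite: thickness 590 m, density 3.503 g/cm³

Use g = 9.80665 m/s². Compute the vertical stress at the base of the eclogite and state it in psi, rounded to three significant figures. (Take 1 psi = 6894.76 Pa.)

39100 psi

alluvium: 1860 kg/m³ × 9.80665 m/s² × 380 m = 6.931×10^6 Pa = 1005 psi
loess: 1460 kg/m³ × 9.80665 m/s² × 370 m = 5.298×10^6 Pa = 768.3 psi
limestone: 2568 kg/m³ × 9.80665 m/s² × 3640 m = 9.167×10^7 Pa = 13295 psi
shale: 2410 kg/m³ × 9.80665 m/s² × 6160 m = 1.456×10^8 Pa = 21115 psi
eclogite: 3503 kg/m³ × 9.80665 m/s² × 590 m = 2.027×10^7 Pa = 2940 psi
Total = 1005 + 768.3 + 13295 + 21115 + 2940 = 39124 psi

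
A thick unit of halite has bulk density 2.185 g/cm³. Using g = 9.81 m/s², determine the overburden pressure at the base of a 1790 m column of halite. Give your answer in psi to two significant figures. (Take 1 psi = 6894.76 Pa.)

5600 psi

halite: 2185 kg/m³ × 9.81 m/s² × 1790 m = 3.837×10^7 Pa = 5565 psi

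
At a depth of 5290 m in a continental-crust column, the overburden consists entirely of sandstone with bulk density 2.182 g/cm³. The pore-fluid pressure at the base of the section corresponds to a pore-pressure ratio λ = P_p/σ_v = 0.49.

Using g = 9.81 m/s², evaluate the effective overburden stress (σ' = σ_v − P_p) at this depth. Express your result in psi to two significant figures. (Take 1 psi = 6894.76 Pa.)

Overburden (lithostatic) stress σ_v:
sandstone: 2182 kg/m³ × 9.81 m/s² × 5290 m = 1.132×10^8 Pa = 113.2 MPa
Pore pressure P_p = λ·σ_v = 0.49 × 113.2 MPa = 55.48 MPa
Effective stress σ' = σ_v − P_p = 113.2 − 55.48 = 57.750 MPa = 8375.9 psi

8400 psi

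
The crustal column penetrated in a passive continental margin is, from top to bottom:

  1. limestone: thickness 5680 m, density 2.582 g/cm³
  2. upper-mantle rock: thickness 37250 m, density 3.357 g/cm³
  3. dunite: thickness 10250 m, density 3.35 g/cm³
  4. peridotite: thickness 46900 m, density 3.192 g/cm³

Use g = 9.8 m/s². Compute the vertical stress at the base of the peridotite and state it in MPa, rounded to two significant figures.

limestone: 2582 kg/m³ × 9.8 m/s² × 5680 m = 1.437×10^8 Pa = 143.7 MPa
upper-mantle rock: 3357 kg/m³ × 9.8 m/s² × 37250 m = 1.225×10^9 Pa = 1225 MPa
dunite: 3350 kg/m³ × 9.8 m/s² × 10250 m = 3.365×10^8 Pa = 336.5 MPa
peridotite: 3192 kg/m³ × 9.8 m/s² × 46900 m = 1.467×10^9 Pa = 1467 MPa
Total = 143.7 + 1225 + 336.5 + 1467 = 3172.8 MPa

3200 MPa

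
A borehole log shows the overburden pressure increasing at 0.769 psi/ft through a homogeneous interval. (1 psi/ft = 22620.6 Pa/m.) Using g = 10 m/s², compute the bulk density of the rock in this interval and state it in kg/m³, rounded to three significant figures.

1740 kg/m³

ρ = (dP/dz)/g = 0.769 psi/ft / 10 m/s² = 17395 Pa/m / 10 m/s² = 1739.5 kg/m³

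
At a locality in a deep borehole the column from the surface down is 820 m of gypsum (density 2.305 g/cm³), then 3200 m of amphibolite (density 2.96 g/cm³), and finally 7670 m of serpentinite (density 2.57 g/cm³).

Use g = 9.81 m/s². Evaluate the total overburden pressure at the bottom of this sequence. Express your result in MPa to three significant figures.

305 MPa

gypsum: 2305 kg/m³ × 9.81 m/s² × 820 m = 1.854×10^7 Pa = 18.54 MPa
amphibolite: 2960 kg/m³ × 9.81 m/s² × 3200 m = 9.292×10^7 Pa = 92.92 MPa
serpentinite: 2570 kg/m³ × 9.81 m/s² × 7670 m = 1.934×10^8 Pa = 193.4 MPa
Total = 18.54 + 92.92 + 193.4 = 304.84 MPa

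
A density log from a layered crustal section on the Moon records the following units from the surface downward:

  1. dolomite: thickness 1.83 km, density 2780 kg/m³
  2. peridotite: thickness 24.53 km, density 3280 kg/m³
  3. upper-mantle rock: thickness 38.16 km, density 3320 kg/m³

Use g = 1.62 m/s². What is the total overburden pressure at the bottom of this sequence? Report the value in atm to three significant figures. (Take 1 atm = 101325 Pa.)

dolomite: 2780 kg/m³ × 1.62 m/s² × 1830 m = 8.242×10^6 Pa = 81.34 atm
peridotite: 3280 kg/m³ × 1.62 m/s² × 24530 m = 1.303×10^8 Pa = 1286 atm
upper-mantle rock: 3320 kg/m³ × 1.62 m/s² × 38160 m = 2.052×10^8 Pa = 2026 atm
Total = 81.34 + 1286 + 2026 = 3393.3 atm

3390 atm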